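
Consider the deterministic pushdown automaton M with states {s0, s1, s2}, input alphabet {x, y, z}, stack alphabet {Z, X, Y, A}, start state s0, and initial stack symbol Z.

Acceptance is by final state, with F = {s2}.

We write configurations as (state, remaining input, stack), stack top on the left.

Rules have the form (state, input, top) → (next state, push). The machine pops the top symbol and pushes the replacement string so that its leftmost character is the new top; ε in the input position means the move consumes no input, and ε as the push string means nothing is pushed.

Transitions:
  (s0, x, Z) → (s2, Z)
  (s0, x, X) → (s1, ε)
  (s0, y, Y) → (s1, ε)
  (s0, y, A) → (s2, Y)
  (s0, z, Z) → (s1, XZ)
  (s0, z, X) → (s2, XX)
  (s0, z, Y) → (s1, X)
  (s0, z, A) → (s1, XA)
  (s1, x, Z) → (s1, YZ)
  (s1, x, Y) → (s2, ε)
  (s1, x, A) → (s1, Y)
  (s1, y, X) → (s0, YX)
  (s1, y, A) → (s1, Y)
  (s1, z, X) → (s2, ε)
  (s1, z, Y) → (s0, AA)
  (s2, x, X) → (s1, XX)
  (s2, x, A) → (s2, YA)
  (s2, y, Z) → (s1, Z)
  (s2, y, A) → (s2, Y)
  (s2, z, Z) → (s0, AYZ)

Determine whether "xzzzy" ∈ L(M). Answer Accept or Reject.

(s0, xzzzy, Z) ⊢ (s2, zzzy, Z) ⊢ (s0, zzy, AYZ) ⊢ (s1, zy, XAYZ) ⊢ (s2, y, AYZ) ⊢ (s2, ε, YYZ)
All input consumed; state s2 ∈ F.

Accept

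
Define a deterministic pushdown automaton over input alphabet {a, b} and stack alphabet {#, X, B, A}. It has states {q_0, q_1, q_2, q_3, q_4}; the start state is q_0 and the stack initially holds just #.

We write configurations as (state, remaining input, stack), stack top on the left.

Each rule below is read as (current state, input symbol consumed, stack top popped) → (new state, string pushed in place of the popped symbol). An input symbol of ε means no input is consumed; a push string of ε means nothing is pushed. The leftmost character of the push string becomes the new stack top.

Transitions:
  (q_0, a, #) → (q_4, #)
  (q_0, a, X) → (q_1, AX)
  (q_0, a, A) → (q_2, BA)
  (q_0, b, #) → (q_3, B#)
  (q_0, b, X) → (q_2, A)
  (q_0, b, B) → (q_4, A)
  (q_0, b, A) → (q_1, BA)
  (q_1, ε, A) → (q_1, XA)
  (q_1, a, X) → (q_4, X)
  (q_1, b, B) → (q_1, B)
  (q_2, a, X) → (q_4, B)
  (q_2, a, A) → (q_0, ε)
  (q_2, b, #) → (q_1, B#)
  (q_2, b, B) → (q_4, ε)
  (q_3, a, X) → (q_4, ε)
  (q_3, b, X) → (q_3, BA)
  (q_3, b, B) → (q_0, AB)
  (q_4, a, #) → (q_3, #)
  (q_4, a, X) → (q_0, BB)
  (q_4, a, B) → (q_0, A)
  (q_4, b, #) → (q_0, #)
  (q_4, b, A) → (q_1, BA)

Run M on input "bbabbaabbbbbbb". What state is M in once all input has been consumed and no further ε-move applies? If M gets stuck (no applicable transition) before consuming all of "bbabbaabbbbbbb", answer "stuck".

stuck

(q_0, bbabbaabbbbbbb, #)
  read b, top #: go to q_3, push B# → (q_3, babbaabbbbbbb, B#)
  read b, top B: go to q_0, push AB → (q_0, abbaabbbbbbb, AB#)
  read a, top A: go to q_2, push BA → (q_2, bbaabbbbbbb, BAB#)
  read b, top B: go to q_4, push ε → (q_4, baabbbbbbb, AB#)
  read b, top A: go to q_1, push BA → (q_1, aabbbbbbb, BAB#)
No transition for (q_1, a, top B); M blocks with input aabbbbbbb remaining.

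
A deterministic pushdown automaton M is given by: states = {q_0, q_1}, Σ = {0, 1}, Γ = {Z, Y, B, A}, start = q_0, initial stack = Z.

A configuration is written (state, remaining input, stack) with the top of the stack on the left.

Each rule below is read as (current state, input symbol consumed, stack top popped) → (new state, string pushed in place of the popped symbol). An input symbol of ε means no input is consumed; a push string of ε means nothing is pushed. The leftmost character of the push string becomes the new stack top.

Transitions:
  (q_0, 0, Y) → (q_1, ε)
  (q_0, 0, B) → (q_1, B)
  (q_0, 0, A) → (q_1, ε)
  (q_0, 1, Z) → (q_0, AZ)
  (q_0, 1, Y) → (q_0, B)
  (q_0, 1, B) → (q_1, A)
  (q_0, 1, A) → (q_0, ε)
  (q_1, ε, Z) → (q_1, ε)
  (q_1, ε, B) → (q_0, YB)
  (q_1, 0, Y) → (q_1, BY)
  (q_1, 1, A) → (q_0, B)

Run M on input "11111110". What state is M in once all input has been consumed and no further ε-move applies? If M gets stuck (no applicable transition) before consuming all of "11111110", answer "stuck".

q_1

(q_0, 11111110, Z)
  read 1, top Z: go to q_0, push AZ → (q_0, 1111110, AZ)
  read 1, top A: go to q_0, push ε → (q_0, 111110, Z)
  read 1, top Z: go to q_0, push AZ → (q_0, 11110, AZ)
  read 1, top A: go to q_0, push ε → (q_0, 1110, Z)
  read 1, top Z: go to q_0, push AZ → (q_0, 110, AZ)
  read 1, top A: go to q_0, push ε → (q_0, 10, Z)
  read 1, top Z: go to q_0, push AZ → (q_0, 0, AZ)
  read 0, top A: go to q_1, push ε → (q_1, ε, Z)
  ε-move, top Z: go to q_1, push ε → (q_1, ε, ε)
All input consumed; M is in state q_1.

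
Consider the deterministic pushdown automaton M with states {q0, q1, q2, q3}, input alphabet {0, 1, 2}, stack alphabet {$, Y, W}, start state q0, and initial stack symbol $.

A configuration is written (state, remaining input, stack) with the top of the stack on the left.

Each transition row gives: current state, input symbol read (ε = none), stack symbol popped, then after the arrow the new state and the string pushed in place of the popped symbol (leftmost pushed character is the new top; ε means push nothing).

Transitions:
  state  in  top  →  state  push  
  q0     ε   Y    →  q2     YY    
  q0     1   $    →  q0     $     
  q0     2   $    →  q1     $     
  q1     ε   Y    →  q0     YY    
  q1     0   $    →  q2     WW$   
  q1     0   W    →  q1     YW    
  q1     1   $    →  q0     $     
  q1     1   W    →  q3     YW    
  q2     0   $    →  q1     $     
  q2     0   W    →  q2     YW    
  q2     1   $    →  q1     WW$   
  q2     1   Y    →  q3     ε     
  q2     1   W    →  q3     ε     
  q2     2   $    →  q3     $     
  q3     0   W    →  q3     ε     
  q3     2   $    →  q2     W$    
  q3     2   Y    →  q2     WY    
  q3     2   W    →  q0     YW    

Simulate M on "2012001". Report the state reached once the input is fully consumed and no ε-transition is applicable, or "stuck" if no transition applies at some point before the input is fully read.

stuck

(q0, 2012001, $) ⊢ (q1, 012001, $) ⊢ (q2, 12001, WW$) ⊢ (q3, 2001, W$) ⊢ (q0, 001, YW$) ⊢ (q2, 001, YYW$)
No transition for (q2, 0, top Y); M blocks with input 001 remaining.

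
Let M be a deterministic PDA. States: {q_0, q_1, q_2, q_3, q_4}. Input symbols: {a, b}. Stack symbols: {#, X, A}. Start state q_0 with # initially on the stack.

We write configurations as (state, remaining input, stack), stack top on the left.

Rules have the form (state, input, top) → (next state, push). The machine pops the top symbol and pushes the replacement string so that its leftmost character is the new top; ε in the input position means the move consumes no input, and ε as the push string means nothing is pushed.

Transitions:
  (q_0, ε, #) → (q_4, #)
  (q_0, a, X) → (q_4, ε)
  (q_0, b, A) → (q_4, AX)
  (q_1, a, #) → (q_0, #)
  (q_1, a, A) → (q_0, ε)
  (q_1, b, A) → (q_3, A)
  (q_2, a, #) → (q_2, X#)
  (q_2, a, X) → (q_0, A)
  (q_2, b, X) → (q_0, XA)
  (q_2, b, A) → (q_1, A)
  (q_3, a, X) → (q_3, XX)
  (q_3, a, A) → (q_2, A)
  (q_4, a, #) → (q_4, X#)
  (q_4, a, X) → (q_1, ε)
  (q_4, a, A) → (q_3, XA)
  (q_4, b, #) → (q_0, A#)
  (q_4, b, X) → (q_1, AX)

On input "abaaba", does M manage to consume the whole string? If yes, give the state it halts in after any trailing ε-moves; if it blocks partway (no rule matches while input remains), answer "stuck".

stuck

(q_0, abaaba, #)
  ε-move, top #: go to q_4, push # → (q_4, abaaba, #)
  read a, top #: go to q_4, push X# → (q_4, baaba, X#)
  read b, top X: go to q_1, push AX → (q_1, aaba, AX#)
  read a, top A: go to q_0, push ε → (q_0, aba, X#)
  read a, top X: go to q_4, push ε → (q_4, ba, #)
  read b, top #: go to q_0, push A# → (q_0, a, A#)
No transition for (q_0, a, top A); M blocks with input a remaining.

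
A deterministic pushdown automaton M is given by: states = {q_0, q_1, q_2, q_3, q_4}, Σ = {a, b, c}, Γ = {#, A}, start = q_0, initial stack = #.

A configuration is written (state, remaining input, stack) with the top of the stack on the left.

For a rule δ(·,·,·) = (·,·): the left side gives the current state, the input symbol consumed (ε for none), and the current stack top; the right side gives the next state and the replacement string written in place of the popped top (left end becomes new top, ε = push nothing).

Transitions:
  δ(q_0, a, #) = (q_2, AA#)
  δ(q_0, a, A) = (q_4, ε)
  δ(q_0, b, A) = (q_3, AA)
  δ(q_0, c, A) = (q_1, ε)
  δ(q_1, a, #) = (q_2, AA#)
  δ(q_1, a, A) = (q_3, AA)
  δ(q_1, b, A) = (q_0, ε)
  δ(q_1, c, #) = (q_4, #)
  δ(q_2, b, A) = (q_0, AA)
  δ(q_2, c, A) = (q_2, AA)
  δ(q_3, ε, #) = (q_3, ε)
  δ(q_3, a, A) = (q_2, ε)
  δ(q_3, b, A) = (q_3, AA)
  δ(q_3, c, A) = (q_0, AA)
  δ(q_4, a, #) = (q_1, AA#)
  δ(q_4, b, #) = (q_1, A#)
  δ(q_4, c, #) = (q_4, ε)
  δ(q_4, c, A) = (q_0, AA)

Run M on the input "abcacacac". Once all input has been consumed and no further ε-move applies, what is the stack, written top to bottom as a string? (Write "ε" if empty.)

(q_0, abcacacac, #)
  read a, top #: go to q_2, push AA# → (q_2, bcacacac, AA#)
  read b, top A: go to q_0, push AA → (q_0, cacacac, AAA#)
  read c, top A: go to q_1, push ε → (q_1, acacac, AA#)
  read a, top A: go to q_3, push AA → (q_3, cacac, AAA#)
  read c, top A: go to q_0, push AA → (q_0, acac, AAAA#)
  read a, top A: go to q_4, push ε → (q_4, cac, AAA#)
  read c, top A: go to q_0, push AA → (q_0, ac, AAAA#)
  read a, top A: go to q_4, push ε → (q_4, c, AAA#)
  read c, top A: go to q_0, push AA → (q_0, ε, AAAA#)
All input consumed in state q_0 with stack AAAA#.

AAAA#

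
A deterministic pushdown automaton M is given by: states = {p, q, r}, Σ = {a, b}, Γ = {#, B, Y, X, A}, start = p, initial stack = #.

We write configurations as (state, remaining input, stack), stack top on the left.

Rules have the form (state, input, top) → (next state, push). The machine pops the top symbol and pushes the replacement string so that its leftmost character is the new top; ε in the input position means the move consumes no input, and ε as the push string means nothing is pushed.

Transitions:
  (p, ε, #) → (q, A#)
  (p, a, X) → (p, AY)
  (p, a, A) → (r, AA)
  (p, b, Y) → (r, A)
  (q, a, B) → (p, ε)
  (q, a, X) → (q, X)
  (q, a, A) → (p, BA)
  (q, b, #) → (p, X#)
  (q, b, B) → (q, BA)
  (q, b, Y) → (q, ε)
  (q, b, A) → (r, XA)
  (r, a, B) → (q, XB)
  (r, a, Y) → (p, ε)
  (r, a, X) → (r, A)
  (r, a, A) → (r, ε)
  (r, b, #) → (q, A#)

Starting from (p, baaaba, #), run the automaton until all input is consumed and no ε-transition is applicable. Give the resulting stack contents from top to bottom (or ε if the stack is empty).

(p, baaaba, #) ⊢ (q, baaaba, A#) ⊢ (r, aaaba, XA#) ⊢ (r, aaba, AA#) ⊢ (r, aba, A#) ⊢ (r, ba, #) ⊢ (q, a, A#) ⊢ (p, ε, BA#)
All input consumed in state p with stack BA#.

BA#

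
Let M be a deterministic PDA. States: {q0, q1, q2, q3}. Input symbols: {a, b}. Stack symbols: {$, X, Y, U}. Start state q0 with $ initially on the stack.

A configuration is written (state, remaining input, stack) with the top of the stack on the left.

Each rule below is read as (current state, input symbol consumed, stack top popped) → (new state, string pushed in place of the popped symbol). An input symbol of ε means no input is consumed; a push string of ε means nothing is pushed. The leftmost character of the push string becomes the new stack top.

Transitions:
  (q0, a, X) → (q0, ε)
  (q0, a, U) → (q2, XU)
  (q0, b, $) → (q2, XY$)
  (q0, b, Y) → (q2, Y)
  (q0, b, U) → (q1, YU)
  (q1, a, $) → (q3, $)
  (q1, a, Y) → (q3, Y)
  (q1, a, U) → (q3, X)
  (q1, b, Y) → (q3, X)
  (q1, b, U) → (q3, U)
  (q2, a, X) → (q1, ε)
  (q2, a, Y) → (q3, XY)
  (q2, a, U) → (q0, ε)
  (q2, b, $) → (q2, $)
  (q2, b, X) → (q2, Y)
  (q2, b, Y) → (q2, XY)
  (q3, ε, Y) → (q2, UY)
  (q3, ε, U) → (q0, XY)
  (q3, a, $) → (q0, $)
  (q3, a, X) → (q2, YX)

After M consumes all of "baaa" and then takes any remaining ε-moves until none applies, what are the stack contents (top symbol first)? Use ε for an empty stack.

(q0, baaa, $) ⊢ (q2, aaa, XY$) ⊢ (q1, aa, Y$) ⊢ (q3, a, Y$) ⊢ (q2, a, UY$) ⊢ (q0, ε, Y$)
All input consumed in state q0 with stack Y$.

Y$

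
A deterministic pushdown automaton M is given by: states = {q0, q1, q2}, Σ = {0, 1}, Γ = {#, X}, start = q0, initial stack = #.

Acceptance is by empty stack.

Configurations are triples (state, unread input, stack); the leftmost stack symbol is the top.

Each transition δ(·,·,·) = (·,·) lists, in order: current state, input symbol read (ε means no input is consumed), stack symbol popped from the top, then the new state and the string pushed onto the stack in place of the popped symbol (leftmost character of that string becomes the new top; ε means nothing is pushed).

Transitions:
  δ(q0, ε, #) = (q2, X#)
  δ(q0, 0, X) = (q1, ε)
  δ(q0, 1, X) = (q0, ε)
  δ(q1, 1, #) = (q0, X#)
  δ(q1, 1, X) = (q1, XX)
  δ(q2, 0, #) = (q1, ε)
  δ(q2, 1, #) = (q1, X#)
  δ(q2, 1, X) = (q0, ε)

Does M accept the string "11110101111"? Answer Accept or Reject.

Reject

(q0, 11110101111, #) ⊢ (q2, 11110101111, X#) ⊢ (q0, 1110101111, #) ⊢ (q2, 1110101111, X#) ⊢ (q0, 110101111, #) ⊢ (q2, 110101111, X#) ⊢ (q0, 10101111, #) ⊢ (q2, 10101111, X#) ⊢ (q0, 0101111, #) ⊢ (q2, 0101111, X#)
No transition applies at (q2, 0101111, X#); input not fully consumed.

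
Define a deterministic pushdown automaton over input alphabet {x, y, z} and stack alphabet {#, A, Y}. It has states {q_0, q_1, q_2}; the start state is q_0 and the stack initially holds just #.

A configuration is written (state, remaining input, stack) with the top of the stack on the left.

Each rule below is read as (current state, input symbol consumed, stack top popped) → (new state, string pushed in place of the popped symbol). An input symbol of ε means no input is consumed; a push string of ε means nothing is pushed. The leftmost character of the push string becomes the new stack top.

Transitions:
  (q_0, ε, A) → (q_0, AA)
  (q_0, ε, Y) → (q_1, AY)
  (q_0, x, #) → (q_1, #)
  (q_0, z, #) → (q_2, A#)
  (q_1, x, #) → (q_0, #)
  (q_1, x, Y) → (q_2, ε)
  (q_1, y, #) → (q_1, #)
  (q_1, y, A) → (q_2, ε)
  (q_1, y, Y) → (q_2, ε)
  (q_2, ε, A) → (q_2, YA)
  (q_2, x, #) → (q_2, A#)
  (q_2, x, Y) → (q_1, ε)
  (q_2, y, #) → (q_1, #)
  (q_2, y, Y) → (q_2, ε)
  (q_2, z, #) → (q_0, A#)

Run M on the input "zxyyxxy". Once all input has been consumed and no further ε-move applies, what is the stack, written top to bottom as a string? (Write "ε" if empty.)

#

(q_0, zxyyxxy, #)
  read z, top #: go to q_2, push A# → (q_2, xyyxxy, A#)
  ε-move, top A: go to q_2, push YA → (q_2, xyyxxy, YA#)
  read x, top Y: go to q_1, push ε → (q_1, yyxxy, A#)
  read y, top A: go to q_2, push ε → (q_2, yxxy, #)
  read y, top #: go to q_1, push # → (q_1, xxy, #)
  read x, top #: go to q_0, push # → (q_0, xy, #)
  read x, top #: go to q_1, push # → (q_1, y, #)
  read y, top #: go to q_1, push # → (q_1, ε, #)
All input consumed in state q_1 with stack #.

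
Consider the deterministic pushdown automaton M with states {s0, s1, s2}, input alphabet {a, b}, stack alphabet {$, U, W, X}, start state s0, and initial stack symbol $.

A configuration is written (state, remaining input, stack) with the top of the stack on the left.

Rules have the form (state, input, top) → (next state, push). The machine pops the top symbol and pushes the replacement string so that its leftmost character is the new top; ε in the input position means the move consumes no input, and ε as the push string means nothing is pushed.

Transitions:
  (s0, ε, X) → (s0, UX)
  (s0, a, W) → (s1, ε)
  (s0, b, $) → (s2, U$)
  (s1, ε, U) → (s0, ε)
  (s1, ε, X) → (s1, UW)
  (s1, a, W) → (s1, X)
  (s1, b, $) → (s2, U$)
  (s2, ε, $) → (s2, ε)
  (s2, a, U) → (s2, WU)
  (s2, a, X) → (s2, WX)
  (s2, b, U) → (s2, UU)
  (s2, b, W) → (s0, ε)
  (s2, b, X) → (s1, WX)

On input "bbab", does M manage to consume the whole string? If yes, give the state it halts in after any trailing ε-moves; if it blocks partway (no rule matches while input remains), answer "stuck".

s0

(s0, bbab, $)
  read b, top $: go to s2, push U$ → (s2, bab, U$)
  read b, top U: go to s2, push UU → (s2, ab, UU$)
  read a, top U: go to s2, push WU → (s2, b, WUU$)
  read b, top W: go to s0, push ε → (s0, ε, UU$)
All input consumed; M is in state s0.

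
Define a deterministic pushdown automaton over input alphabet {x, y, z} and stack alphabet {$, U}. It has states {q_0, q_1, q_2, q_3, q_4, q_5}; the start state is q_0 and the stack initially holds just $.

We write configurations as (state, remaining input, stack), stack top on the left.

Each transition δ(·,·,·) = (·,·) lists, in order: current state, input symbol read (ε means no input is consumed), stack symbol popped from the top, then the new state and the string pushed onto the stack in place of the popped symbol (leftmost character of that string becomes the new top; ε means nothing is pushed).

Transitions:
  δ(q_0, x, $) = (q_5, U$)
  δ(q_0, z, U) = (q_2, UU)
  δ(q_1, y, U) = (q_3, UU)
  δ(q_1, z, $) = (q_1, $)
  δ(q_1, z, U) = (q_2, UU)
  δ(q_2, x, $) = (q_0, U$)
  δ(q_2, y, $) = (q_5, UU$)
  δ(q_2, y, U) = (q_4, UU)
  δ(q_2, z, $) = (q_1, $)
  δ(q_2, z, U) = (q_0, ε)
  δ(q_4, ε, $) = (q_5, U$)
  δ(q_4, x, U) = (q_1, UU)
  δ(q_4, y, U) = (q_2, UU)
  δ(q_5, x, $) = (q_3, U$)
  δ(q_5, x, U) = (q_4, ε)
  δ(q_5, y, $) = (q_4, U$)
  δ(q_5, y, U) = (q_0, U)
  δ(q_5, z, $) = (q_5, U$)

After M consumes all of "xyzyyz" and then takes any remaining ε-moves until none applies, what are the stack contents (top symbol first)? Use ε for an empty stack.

(q_0, xyzyyz, $)
  read x, top $: go to q_5, push U$ → (q_5, yzyyz, U$)
  read y, top U: go to q_0, push U → (q_0, zyyz, U$)
  read z, top U: go to q_2, push UU → (q_2, yyz, UU$)
  read y, top U: go to q_4, push UU → (q_4, yz, UUU$)
  read y, top U: go to q_2, push UU → (q_2, z, UUUU$)
  read z, top U: go to q_0, push ε → (q_0, ε, UUU$)
All input consumed in state q_0 with stack UUU$.

UUU$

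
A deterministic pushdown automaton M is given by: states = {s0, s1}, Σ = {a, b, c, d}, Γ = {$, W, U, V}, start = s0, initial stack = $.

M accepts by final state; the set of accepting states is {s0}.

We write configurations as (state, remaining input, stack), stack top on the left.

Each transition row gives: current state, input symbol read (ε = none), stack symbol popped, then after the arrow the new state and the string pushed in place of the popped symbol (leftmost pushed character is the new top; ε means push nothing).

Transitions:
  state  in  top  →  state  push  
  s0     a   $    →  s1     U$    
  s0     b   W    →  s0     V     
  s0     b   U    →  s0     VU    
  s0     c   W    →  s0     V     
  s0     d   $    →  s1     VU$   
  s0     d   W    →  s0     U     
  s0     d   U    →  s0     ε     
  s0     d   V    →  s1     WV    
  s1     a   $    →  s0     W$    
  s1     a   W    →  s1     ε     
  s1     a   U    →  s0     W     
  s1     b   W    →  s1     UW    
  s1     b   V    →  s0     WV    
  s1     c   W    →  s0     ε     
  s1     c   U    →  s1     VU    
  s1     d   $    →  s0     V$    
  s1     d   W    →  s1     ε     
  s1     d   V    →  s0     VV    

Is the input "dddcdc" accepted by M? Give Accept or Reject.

Accept

(s0, dddcdc, $) ⊢ (s1, ddcdc, VU$) ⊢ (s0, dcdc, VVU$) ⊢ (s1, cdc, WVVU$) ⊢ (s0, dc, VVU$) ⊢ (s1, c, WVVU$) ⊢ (s0, ε, VVU$)
All input consumed; state s0 ∈ F.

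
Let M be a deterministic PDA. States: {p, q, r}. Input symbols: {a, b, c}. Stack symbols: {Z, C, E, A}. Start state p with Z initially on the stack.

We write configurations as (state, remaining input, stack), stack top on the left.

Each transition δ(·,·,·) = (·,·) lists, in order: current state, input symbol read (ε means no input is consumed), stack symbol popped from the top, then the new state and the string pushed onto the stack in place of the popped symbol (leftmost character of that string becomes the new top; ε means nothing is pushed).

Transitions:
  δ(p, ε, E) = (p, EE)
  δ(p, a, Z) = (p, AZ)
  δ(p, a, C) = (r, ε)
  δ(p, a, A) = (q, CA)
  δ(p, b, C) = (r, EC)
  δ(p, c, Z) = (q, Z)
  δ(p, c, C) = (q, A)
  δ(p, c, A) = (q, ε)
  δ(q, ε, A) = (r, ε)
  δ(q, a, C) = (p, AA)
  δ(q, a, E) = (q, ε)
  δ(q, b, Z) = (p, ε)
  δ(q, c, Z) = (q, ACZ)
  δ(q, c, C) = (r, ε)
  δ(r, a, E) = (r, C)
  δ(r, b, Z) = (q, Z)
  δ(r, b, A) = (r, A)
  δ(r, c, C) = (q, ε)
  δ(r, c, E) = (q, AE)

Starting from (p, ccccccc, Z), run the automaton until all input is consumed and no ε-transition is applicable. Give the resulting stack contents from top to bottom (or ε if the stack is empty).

Z

(p, ccccccc, Z)
  read c, top Z: go to q, push Z → (q, cccccc, Z)
  read c, top Z: go to q, push ACZ → (q, ccccc, ACZ)
  ε-move, top A: go to r, push ε → (r, ccccc, CZ)
  read c, top C: go to q, push ε → (q, cccc, Z)
  read c, top Z: go to q, push ACZ → (q, ccc, ACZ)
  ε-move, top A: go to r, push ε → (r, ccc, CZ)
  read c, top C: go to q, push ε → (q, cc, Z)
  read c, top Z: go to q, push ACZ → (q, c, ACZ)
  ε-move, top A: go to r, push ε → (r, c, CZ)
  read c, top C: go to q, push ε → (q, ε, Z)
All input consumed in state q with stack Z.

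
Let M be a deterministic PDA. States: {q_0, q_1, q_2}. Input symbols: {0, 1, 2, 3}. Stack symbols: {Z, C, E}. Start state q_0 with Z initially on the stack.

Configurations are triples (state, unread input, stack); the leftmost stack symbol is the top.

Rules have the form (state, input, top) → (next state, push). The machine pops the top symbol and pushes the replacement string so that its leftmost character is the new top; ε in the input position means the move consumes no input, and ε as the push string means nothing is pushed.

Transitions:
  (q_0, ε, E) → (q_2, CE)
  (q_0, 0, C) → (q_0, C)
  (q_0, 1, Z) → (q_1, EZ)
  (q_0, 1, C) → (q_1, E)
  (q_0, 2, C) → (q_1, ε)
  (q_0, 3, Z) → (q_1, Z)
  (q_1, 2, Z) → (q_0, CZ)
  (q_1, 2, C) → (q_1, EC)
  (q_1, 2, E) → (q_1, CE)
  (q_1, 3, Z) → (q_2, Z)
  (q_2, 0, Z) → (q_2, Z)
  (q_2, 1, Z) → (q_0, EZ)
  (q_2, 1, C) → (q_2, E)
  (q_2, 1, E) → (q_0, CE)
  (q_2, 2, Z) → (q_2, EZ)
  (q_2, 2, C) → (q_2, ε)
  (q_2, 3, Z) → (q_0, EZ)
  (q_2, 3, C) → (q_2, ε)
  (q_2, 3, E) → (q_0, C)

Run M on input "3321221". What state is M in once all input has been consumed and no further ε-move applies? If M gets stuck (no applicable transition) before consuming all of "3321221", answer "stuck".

stuck

(q_0, 3321221, Z)
  read 3, top Z: go to q_1, push Z → (q_1, 321221, Z)
  read 3, top Z: go to q_2, push Z → (q_2, 21221, Z)
  read 2, top Z: go to q_2, push EZ → (q_2, 1221, EZ)
  read 1, top E: go to q_0, push CE → (q_0, 221, CEZ)
  read 2, top C: go to q_1, push ε → (q_1, 21, EZ)
  read 2, top E: go to q_1, push CE → (q_1, 1, CEZ)
No transition for (q_1, 1, top C); M blocks with input 1 remaining.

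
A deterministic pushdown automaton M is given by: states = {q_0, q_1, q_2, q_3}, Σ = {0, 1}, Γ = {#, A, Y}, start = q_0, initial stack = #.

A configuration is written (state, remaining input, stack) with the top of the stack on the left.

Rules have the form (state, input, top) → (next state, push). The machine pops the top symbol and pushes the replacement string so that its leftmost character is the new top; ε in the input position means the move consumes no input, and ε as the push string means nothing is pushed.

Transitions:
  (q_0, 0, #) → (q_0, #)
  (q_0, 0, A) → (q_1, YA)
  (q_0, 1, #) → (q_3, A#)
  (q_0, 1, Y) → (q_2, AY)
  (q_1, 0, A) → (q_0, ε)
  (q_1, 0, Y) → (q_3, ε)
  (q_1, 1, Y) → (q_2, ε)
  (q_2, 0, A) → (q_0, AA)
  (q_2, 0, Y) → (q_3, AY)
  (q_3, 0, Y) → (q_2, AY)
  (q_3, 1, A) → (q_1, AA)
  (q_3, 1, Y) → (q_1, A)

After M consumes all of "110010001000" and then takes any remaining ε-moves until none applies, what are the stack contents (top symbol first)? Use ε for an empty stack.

AA#

(q_0, 110010001000, #)
  read 1, top #: go to q_3, push A# → (q_3, 10010001000, A#)
  read 1, top A: go to q_1, push AA → (q_1, 0010001000, AA#)
  read 0, top A: go to q_0, push ε → (q_0, 010001000, A#)
  read 0, top A: go to q_1, push YA → (q_1, 10001000, YA#)
  read 1, top Y: go to q_2, push ε → (q_2, 0001000, A#)
  read 0, top A: go to q_0, push AA → (q_0, 001000, AA#)
  read 0, top A: go to q_1, push YA → (q_1, 01000, YAA#)
  read 0, top Y: go to q_3, push ε → (q_3, 1000, AA#)
  read 1, top A: go to q_1, push AA → (q_1, 000, AAA#)
  read 0, top A: go to q_0, push ε → (q_0, 00, AA#)
  read 0, top A: go to q_1, push YA → (q_1, 0, YAA#)
  read 0, top Y: go to q_3, push ε → (q_3, ε, AA#)
All input consumed in state q_3 with stack AA#.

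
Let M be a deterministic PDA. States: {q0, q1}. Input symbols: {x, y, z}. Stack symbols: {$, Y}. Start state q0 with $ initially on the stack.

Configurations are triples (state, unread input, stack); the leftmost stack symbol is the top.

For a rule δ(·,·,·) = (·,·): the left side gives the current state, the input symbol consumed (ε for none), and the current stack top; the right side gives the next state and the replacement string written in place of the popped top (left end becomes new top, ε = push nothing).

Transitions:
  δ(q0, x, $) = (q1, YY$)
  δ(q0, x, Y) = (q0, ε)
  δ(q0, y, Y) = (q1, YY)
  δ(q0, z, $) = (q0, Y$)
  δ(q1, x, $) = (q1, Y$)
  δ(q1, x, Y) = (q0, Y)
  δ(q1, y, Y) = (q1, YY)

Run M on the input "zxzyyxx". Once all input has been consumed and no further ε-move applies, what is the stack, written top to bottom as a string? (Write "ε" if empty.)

(q0, zxzyyxx, $) ⊢ (q0, xzyyxx, Y$) ⊢ (q0, zyyxx, $) ⊢ (q0, yyxx, Y$) ⊢ (q1, yxx, YY$) ⊢ (q1, xx, YYY$) ⊢ (q0, x, YYY$) ⊢ (q0, ε, YY$)
All input consumed in state q0 with stack YY$.

YY$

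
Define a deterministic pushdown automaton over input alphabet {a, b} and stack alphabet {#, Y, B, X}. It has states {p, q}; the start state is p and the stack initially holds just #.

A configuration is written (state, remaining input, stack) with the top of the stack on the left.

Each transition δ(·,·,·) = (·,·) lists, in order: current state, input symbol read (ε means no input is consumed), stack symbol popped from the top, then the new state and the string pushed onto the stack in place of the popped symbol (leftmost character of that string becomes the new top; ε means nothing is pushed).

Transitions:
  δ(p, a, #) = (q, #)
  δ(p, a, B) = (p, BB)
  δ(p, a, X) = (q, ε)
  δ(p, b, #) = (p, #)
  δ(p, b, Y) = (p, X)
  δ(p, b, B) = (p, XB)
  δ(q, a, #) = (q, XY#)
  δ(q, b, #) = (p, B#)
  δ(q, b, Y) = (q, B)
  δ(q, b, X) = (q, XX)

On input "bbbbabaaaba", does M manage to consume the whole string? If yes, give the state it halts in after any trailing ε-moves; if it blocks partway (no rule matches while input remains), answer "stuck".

(p, bbbbabaaaba, #)
  read b, top #: go to p, push # → (p, bbbabaaaba, #)
  read b, top #: go to p, push # → (p, bbabaaaba, #)
  read b, top #: go to p, push # → (p, babaaaba, #)
  read b, top #: go to p, push # → (p, abaaaba, #)
  read a, top #: go to q, push # → (q, baaaba, #)
  read b, top #: go to p, push B# → (p, aaaba, B#)
  read a, top B: go to p, push BB → (p, aaba, BB#)
  read a, top B: go to p, push BB → (p, aba, BBB#)
  read a, top B: go to p, push BB → (p, ba, BBBB#)
  read b, top B: go to p, push XB → (p, a, XBBBB#)
  read a, top X: go to q, push ε → (q, ε, BBBB#)
All input consumed; M is in state q.

q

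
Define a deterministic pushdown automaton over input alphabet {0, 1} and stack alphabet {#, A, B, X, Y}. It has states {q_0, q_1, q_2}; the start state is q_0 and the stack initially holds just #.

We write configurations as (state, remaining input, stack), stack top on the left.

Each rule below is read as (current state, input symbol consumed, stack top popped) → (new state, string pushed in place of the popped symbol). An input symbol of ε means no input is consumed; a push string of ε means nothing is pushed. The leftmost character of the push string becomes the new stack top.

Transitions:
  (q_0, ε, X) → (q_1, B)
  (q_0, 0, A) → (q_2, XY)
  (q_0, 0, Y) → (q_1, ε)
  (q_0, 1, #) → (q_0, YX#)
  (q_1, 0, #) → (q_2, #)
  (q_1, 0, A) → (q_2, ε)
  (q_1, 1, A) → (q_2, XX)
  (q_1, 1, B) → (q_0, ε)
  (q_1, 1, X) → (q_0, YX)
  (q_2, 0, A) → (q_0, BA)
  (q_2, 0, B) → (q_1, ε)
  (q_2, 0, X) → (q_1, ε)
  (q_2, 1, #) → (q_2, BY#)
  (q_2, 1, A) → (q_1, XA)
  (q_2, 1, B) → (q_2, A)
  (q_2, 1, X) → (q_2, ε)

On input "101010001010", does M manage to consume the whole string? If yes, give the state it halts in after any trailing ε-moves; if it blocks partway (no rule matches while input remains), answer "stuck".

stuck

(q_0, 101010001010, #)
  read 1, top #: go to q_0, push YX# → (q_0, 01010001010, YX#)
  read 0, top Y: go to q_1, push ε → (q_1, 1010001010, X#)
  read 1, top X: go to q_0, push YX → (q_0, 010001010, YX#)
  read 0, top Y: go to q_1, push ε → (q_1, 10001010, X#)
  read 1, top X: go to q_0, push YX → (q_0, 0001010, YX#)
  read 0, top Y: go to q_1, push ε → (q_1, 001010, X#)
No transition for (q_1, 0, top X); M blocks with input 001010 remaining.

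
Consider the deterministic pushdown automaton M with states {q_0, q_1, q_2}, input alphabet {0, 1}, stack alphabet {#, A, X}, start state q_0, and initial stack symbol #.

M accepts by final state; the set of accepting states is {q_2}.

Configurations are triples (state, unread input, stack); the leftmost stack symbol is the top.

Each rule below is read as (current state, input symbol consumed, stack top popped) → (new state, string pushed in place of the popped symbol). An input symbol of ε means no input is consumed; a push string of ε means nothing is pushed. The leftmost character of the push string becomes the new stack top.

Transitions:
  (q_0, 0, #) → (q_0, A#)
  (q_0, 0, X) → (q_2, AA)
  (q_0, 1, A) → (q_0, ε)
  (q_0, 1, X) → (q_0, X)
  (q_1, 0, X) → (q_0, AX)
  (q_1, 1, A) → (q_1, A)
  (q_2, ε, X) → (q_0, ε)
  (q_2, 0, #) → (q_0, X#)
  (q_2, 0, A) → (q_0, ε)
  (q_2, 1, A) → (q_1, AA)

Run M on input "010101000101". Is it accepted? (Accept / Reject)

(q_0, 010101000101, #)
  read 0, top #: go to q_0, push A# → (q_0, 10101000101, A#)
  read 1, top A: go to q_0, push ε → (q_0, 0101000101, #)
  read 0, top #: go to q_0, push A# → (q_0, 101000101, A#)
  read 1, top A: go to q_0, push ε → (q_0, 01000101, #)
  read 0, top #: go to q_0, push A# → (q_0, 1000101, A#)
  read 1, top A: go to q_0, push ε → (q_0, 000101, #)
  read 0, top #: go to q_0, push A# → (q_0, 00101, A#)
No transition applies at (q_0, 00101, A#); input not fully consumed.

Reject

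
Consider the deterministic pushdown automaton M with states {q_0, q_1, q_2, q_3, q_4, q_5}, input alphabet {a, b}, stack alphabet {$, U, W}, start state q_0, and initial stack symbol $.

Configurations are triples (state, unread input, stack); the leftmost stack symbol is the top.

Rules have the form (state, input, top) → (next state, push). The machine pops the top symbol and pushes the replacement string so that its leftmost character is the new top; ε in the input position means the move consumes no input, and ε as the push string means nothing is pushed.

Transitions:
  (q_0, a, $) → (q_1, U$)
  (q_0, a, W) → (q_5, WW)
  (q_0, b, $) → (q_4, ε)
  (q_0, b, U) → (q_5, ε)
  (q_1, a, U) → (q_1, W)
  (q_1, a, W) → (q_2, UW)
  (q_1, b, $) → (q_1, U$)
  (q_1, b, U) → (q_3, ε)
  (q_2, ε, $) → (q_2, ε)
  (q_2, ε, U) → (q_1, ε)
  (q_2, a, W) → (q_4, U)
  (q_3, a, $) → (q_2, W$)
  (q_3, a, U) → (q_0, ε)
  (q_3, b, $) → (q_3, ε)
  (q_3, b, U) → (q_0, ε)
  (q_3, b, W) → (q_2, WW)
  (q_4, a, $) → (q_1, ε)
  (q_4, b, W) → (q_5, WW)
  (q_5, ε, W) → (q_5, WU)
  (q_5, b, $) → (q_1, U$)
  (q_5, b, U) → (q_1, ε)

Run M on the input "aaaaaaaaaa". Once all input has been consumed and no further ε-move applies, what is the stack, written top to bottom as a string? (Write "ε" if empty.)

(q_0, aaaaaaaaaa, $)
  read a, top $: go to q_1, push U$ → (q_1, aaaaaaaaa, U$)
  read a, top U: go to q_1, push W → (q_1, aaaaaaaa, W$)
  read a, top W: go to q_2, push UW → (q_2, aaaaaaa, UW$)
  ε-move, top U: go to q_1, push ε → (q_1, aaaaaaa, W$)
  read a, top W: go to q_2, push UW → (q_2, aaaaaa, UW$)
  ε-move, top U: go to q_1, push ε → (q_1, aaaaaa, W$)
  read a, top W: go to q_2, push UW → (q_2, aaaaa, UW$)
  ε-move, top U: go to q_1, push ε → (q_1, aaaaa, W$)
  read a, top W: go to q_2, push UW → (q_2, aaaa, UW$)
  ε-move, top U: go to q_1, push ε → (q_1, aaaa, W$)
  read a, top W: go to q_2, push UW → (q_2, aaa, UW$)
  ε-move, top U: go to q_1, push ε → (q_1, aaa, W$)
  read a, top W: go to q_2, push UW → (q_2, aa, UW$)
  ε-move, top U: go to q_1, push ε → (q_1, aa, W$)
  read a, top W: go to q_2, push UW → (q_2, a, UW$)
  ε-move, top U: go to q_1, push ε → (q_1, a, W$)
  read a, top W: go to q_2, push UW → (q_2, ε, UW$)
  ε-move, top U: go to q_1, push ε → (q_1, ε, W$)
All input consumed in state q_1 with stack W$.

W$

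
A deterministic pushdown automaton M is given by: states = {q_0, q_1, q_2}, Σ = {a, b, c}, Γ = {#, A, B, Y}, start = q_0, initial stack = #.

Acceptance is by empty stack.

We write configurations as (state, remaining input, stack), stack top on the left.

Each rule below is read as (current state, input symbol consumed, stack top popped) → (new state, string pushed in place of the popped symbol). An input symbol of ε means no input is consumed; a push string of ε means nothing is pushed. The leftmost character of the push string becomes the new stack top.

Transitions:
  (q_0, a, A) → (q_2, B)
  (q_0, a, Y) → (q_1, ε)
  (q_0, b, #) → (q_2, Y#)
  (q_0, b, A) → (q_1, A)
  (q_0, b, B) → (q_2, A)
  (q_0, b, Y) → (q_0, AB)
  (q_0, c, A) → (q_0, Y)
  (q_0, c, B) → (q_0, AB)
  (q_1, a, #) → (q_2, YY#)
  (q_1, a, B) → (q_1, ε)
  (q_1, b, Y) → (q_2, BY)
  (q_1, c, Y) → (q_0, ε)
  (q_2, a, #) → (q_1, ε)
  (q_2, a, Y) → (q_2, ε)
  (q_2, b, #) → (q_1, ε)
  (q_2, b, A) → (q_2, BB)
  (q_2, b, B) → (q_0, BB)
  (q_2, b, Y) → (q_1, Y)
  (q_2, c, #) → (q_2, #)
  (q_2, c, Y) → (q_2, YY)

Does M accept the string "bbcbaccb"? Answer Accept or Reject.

(q_0, bbcbaccb, #)
  read b, top #: go to q_2, push Y# → (q_2, bcbaccb, Y#)
  read b, top Y: go to q_1, push Y → (q_1, cbaccb, Y#)
  read c, top Y: go to q_0, push ε → (q_0, baccb, #)
  read b, top #: go to q_2, push Y# → (q_2, accb, Y#)
  read a, top Y: go to q_2, push ε → (q_2, ccb, #)
  read c, top #: go to q_2, push # → (q_2, cb, #)
  read c, top #: go to q_2, push # → (q_2, b, #)
  read b, top #: go to q_1, push ε → (q_1, ε, ε)
All input consumed and the stack is empty.

Accept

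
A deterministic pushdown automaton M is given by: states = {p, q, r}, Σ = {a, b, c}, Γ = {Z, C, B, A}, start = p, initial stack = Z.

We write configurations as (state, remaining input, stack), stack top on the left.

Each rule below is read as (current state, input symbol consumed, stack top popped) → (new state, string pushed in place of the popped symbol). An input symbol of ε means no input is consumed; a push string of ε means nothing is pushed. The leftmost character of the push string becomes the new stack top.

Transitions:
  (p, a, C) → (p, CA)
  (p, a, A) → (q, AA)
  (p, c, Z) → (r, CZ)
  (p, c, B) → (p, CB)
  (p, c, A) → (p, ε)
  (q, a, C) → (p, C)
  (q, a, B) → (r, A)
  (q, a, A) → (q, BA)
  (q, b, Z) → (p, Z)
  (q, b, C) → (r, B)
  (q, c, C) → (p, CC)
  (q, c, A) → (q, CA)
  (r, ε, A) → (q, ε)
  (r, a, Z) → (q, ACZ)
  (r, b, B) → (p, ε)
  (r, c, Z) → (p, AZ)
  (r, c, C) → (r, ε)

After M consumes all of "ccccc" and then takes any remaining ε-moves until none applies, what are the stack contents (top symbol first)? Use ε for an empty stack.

CZ

(p, ccccc, Z)
  read c, top Z: go to r, push CZ → (r, cccc, CZ)
  read c, top C: go to r, push ε → (r, ccc, Z)
  read c, top Z: go to p, push AZ → (p, cc, AZ)
  read c, top A: go to p, push ε → (p, c, Z)
  read c, top Z: go to r, push CZ → (r, ε, CZ)
All input consumed in state r with stack CZ.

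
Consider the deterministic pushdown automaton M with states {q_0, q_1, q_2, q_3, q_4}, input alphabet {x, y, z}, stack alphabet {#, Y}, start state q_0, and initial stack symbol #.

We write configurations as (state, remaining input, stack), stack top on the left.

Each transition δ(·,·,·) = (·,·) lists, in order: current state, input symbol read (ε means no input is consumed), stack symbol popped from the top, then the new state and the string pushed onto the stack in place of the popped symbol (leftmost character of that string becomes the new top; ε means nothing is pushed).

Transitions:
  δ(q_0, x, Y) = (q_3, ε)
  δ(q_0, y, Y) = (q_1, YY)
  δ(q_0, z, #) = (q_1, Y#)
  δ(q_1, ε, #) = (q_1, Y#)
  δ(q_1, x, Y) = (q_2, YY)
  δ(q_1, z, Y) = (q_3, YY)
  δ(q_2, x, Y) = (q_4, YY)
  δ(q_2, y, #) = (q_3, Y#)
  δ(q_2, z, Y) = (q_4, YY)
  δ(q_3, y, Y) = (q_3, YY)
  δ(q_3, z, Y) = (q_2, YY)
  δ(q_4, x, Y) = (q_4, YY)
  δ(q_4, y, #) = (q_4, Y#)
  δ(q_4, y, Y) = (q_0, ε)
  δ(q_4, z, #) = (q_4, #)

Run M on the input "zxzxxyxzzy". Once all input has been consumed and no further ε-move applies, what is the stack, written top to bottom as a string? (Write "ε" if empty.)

(q_0, zxzxxyxzzy, #)
  read z, top #: go to q_1, push Y# → (q_1, xzxxyxzzy, Y#)
  read x, top Y: go to q_2, push YY → (q_2, zxxyxzzy, YY#)
  read z, top Y: go to q_4, push YY → (q_4, xxyxzzy, YYY#)
  read x, top Y: go to q_4, push YY → (q_4, xyxzzy, YYYY#)
  read x, top Y: go to q_4, push YY → (q_4, yxzzy, YYYYY#)
  read y, top Y: go to q_0, push ε → (q_0, xzzy, YYYY#)
  read x, top Y: go to q_3, push ε → (q_3, zzy, YYY#)
  read z, top Y: go to q_2, push YY → (q_2, zy, YYYY#)
  read z, top Y: go to q_4, push YY → (q_4, y, YYYYY#)
  read y, top Y: go to q_0, push ε → (q_0, ε, YYYY#)
All input consumed in state q_0 with stack YYYY#.

YYYY#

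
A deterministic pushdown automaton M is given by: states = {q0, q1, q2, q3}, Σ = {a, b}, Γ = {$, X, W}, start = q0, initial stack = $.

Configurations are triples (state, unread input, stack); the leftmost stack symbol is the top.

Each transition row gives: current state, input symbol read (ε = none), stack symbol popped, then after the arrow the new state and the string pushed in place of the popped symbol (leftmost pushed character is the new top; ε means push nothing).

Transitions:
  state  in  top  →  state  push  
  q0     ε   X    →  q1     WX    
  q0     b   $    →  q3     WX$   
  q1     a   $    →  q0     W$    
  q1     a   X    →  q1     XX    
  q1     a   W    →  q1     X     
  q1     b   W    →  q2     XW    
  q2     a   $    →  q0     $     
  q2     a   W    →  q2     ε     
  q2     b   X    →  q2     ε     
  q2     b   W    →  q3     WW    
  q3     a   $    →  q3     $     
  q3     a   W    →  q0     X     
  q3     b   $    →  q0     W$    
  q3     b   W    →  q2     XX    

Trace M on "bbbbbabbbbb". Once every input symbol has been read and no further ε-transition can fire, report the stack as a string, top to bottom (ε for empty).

(q0, bbbbbabbbbb, $) ⊢ (q3, bbbbabbbbb, WX$) ⊢ (q2, bbbabbbbb, XXX$) ⊢ (q2, bbabbbbb, XX$) ⊢ (q2, babbbbb, X$) ⊢ (q2, abbbbb, $) ⊢ (q0, bbbbb, $) ⊢ (q3, bbbb, WX$) ⊢ (q2, bbb, XXX$) ⊢ (q2, bb, XX$) ⊢ (q2, b, X$) ⊢ (q2, ε, $)
All input consumed in state q2 with stack $.

$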